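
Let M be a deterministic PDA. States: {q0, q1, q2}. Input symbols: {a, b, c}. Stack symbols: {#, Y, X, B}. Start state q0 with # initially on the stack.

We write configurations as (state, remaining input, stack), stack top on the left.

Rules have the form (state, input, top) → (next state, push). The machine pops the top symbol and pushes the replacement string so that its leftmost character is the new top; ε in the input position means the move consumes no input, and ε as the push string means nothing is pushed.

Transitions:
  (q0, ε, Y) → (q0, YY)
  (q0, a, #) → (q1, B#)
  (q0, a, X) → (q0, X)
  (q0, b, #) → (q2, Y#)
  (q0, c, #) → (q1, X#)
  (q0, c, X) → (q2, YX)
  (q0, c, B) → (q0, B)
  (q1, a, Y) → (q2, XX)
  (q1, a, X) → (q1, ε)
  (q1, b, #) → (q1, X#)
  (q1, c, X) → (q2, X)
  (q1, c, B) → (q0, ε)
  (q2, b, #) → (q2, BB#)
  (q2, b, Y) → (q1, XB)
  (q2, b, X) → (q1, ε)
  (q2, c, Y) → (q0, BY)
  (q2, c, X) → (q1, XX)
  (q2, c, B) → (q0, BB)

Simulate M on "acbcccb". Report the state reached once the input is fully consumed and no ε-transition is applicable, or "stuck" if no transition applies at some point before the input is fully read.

stuck

(q0, acbcccb, #)
  read a, top #: go to q1, push B# → (q1, cbcccb, B#)
  read c, top B: go to q0, push ε → (q0, bcccb, #)
  read b, top #: go to q2, push Y# → (q2, cccb, Y#)
  read c, top Y: go to q0, push BY → (q0, ccb, BY#)
  read c, top B: go to q0, push B → (q0, cb, BY#)
  read c, top B: go to q0, push B → (q0, b, BY#)
No transition for (q0, b, top B); M blocks with input b remaining.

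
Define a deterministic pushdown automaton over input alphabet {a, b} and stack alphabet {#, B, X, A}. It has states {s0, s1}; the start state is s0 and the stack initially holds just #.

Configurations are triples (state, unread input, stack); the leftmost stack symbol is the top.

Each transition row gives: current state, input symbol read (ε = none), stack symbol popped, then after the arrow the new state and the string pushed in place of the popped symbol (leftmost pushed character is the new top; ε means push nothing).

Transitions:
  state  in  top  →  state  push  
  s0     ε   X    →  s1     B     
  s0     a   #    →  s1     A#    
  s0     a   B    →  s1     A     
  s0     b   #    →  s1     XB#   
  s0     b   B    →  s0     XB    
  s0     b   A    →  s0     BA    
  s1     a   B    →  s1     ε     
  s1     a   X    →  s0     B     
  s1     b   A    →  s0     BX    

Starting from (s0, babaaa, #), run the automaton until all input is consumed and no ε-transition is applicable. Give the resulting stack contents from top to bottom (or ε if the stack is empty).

#

(s0, babaaa, #)
  read b, top #: go to s1, push XB# → (s1, abaaa, XB#)
  read a, top X: go to s0, push B → (s0, baaa, BB#)
  read b, top B: go to s0, push XB → (s0, aaa, XBB#)
  ε-move, top X: go to s1, push B → (s1, aaa, BBB#)
  read a, top B: go to s1, push ε → (s1, aa, BB#)
  read a, top B: go to s1, push ε → (s1, a, B#)
  read a, top B: go to s1, push ε → (s1, ε, #)
All input consumed in state s1 with stack #.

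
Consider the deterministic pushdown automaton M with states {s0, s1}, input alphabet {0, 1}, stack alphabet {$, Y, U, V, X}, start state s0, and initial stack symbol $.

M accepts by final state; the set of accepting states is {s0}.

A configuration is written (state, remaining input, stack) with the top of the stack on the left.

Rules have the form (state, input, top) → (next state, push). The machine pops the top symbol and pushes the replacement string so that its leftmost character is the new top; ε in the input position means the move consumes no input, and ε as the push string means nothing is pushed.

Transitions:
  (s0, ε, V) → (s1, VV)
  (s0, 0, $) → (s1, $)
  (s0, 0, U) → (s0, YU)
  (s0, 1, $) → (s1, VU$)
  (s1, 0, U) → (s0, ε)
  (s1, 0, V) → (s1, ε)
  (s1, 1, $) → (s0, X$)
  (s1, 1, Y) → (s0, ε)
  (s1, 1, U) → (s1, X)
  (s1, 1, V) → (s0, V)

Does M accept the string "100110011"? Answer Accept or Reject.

Reject

(s0, 100110011, $)
  read 1, top $: go to s1, push VU$ → (s1, 00110011, VU$)
  read 0, top V: go to s1, push ε → (s1, 0110011, U$)
  read 0, top U: go to s0, push ε → (s0, 110011, $)
  read 1, top $: go to s1, push VU$ → (s1, 10011, VU$)
  read 1, top V: go to s0, push V → (s0, 0011, VU$)
  ε-move, top V: go to s1, push VV → (s1, 0011, VVU$)
  read 0, top V: go to s1, push ε → (s1, 011, VU$)
  read 0, top V: go to s1, push ε → (s1, 11, U$)
  read 1, top U: go to s1, push X → (s1, 1, X$)
No transition applies at (s1, 1, X$); input not fully consumed.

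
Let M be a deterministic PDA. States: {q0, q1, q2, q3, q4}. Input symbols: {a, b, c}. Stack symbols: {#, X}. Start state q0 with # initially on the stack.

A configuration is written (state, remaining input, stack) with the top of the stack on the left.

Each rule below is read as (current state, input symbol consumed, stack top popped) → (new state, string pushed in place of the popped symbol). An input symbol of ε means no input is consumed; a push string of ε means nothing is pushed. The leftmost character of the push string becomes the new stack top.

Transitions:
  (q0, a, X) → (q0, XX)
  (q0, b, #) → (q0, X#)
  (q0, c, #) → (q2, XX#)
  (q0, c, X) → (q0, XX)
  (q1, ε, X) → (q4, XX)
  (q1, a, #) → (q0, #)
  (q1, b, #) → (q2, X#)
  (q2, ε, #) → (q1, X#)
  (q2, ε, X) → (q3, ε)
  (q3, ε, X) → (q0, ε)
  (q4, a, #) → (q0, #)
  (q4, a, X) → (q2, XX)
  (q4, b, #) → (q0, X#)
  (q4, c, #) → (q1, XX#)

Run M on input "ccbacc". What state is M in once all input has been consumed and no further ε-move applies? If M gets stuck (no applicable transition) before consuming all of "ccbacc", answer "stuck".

q0

(q0, ccbacc, #) ⊢ (q2, cbacc, XX#) ⊢ (q3, cbacc, X#) ⊢ (q0, cbacc, #) ⊢ (q2, bacc, XX#) ⊢ (q3, bacc, X#) ⊢ (q0, bacc, #) ⊢ (q0, acc, X#) ⊢ (q0, cc, XX#) ⊢ (q0, c, XXX#) ⊢ (q0, ε, XXXX#)
All input consumed; M is in state q0.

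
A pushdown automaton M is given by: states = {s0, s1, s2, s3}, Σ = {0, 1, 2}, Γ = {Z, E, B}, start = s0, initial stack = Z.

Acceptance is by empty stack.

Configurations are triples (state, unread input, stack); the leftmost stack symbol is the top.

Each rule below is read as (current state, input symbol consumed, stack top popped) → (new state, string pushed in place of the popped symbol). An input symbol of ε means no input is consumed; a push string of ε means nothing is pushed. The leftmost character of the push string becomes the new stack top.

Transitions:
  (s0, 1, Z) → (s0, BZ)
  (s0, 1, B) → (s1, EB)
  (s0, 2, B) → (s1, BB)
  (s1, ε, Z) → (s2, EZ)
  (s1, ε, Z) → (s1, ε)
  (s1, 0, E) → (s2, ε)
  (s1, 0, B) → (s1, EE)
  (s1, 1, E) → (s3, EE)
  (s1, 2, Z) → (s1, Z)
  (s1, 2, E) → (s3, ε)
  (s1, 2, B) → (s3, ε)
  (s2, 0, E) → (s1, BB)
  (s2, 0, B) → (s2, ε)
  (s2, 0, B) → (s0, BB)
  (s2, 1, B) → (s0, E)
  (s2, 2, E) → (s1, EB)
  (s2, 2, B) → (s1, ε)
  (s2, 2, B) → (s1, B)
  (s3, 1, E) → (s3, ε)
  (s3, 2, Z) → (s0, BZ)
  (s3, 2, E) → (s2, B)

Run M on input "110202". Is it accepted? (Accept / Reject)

Reject

No computation consumes all input and empties the stack.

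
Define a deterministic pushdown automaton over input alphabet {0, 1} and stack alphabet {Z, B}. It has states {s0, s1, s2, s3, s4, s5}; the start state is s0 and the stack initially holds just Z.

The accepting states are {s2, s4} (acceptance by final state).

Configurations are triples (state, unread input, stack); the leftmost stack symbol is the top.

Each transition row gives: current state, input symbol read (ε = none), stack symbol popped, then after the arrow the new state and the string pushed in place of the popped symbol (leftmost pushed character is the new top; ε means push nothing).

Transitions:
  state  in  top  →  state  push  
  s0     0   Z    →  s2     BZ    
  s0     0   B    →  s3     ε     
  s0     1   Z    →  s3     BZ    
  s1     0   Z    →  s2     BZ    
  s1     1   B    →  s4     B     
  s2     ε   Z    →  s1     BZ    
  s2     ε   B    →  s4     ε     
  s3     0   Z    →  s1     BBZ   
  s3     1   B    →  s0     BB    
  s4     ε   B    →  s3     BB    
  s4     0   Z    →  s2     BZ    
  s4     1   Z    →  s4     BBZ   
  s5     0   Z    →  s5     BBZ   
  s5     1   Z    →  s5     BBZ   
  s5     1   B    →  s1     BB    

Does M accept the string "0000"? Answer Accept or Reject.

Accept

(s0, 0000, Z)
  read 0, top Z: go to s2, push BZ → (s2, 000, BZ)
  ε-move, top B: go to s4, push ε → (s4, 000, Z)
  read 0, top Z: go to s2, push BZ → (s2, 00, BZ)
  ε-move, top B: go to s4, push ε → (s4, 00, Z)
  read 0, top Z: go to s2, push BZ → (s2, 0, BZ)
  ε-move, top B: go to s4, push ε → (s4, 0, Z)
  read 0, top Z: go to s2, push BZ → (s2, ε, BZ)
All input consumed; state s2 ∈ F.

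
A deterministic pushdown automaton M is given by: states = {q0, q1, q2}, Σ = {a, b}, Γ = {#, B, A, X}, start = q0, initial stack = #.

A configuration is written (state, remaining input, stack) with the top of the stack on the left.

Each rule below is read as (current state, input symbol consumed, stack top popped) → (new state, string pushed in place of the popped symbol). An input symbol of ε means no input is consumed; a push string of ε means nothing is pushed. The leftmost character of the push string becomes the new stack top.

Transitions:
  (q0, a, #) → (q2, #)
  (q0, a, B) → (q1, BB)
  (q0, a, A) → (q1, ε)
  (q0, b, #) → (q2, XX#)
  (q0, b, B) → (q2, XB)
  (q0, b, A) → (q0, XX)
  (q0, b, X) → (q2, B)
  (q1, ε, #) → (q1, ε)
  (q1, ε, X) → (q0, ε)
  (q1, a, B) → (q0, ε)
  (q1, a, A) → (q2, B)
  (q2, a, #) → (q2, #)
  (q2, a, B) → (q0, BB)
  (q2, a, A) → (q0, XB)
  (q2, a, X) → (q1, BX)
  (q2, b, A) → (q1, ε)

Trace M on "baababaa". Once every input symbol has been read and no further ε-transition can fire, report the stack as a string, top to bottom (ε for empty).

(q0, baababaa, #) ⊢ (q2, aababaa, XX#) ⊢ (q1, ababaa, BXX#) ⊢ (q0, babaa, XX#) ⊢ (q2, abaa, BX#) ⊢ (q0, baa, BBX#) ⊢ (q2, aa, XBBX#) ⊢ (q1, a, BXBBX#) ⊢ (q0, ε, XBBX#)
All input consumed in state q0 with stack XBBX#.

XBBX#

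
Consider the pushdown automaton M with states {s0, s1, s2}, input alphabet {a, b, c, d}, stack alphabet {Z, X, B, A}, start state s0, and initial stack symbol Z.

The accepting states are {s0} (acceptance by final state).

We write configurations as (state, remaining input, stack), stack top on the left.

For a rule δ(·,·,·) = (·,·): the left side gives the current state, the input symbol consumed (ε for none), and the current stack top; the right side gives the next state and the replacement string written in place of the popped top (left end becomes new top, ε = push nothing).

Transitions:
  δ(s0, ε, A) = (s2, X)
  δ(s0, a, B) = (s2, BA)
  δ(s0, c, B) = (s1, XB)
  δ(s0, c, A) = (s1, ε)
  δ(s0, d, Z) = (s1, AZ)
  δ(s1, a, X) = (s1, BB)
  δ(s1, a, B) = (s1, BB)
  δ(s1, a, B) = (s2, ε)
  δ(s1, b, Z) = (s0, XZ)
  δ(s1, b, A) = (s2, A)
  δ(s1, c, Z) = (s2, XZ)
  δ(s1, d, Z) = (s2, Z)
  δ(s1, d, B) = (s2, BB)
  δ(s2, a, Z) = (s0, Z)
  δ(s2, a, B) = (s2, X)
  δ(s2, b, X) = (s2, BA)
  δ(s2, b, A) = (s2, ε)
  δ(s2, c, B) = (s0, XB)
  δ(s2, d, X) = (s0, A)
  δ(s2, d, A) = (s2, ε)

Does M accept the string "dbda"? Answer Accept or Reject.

Accept

One accepting computation: (s0, dbda, Z) ⊢ (s1, bda, AZ) ⊢ (s2, da, AZ) ⊢ (s2, a, Z) ⊢ (s0, ε, Z)
All input consumed and state s0 ∈ F.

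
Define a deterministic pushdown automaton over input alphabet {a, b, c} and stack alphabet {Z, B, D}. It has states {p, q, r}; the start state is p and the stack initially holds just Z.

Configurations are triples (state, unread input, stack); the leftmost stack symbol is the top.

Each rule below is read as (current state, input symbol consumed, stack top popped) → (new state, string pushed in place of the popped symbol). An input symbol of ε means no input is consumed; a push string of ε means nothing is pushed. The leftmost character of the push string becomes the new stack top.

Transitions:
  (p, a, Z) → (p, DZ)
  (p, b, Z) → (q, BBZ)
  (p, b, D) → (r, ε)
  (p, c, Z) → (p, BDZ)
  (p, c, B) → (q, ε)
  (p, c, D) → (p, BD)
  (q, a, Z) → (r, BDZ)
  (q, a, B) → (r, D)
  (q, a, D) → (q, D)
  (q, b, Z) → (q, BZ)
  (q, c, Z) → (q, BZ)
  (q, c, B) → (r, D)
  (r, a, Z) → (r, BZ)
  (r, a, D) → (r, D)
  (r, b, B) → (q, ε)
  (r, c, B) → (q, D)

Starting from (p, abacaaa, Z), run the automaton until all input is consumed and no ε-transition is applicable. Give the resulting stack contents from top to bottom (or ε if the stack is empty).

(p, abacaaa, Z)
  read a, top Z: go to p, push DZ → (p, bacaaa, DZ)
  read b, top D: go to r, push ε → (r, acaaa, Z)
  read a, top Z: go to r, push BZ → (r, caaa, BZ)
  read c, top B: go to q, push D → (q, aaa, DZ)
  read a, top D: go to q, push D → (q, aa, DZ)
  read a, top D: go to q, push D → (q, a, DZ)
  read a, top D: go to q, push D → (q, ε, DZ)
All input consumed in state q with stack DZ.

DZ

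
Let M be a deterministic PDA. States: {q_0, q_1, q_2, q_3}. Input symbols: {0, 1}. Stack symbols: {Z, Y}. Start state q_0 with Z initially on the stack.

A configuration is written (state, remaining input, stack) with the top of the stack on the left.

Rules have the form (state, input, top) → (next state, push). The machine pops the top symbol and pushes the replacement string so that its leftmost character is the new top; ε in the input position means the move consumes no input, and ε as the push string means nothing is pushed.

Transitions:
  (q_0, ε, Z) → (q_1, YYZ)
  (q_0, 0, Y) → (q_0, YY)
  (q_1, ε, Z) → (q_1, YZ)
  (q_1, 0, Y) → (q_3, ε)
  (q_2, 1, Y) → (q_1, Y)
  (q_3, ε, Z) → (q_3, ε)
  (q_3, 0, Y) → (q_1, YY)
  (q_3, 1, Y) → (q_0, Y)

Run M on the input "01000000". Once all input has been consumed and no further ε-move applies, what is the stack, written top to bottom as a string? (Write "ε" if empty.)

YYYYYYYZ

(q_0, 01000000, Z)
  ε-move, top Z: go to q_1, push YYZ → (q_1, 01000000, YYZ)
  read 0, top Y: go to q_3, push ε → (q_3, 1000000, YZ)
  read 1, top Y: go to q_0, push Y → (q_0, 000000, YZ)
  read 0, top Y: go to q_0, push YY → (q_0, 00000, YYZ)
  read 0, top Y: go to q_0, push YY → (q_0, 0000, YYYZ)
  read 0, top Y: go to q_0, push YY → (q_0, 000, YYYYZ)
  read 0, top Y: go to q_0, push YY → (q_0, 00, YYYYYZ)
  read 0, top Y: go to q_0, push YY → (q_0, 0, YYYYYYZ)
  read 0, top Y: go to q_0, push YY → (q_0, ε, YYYYYYYZ)
All input consumed in state q_0 with stack YYYYYYYZ.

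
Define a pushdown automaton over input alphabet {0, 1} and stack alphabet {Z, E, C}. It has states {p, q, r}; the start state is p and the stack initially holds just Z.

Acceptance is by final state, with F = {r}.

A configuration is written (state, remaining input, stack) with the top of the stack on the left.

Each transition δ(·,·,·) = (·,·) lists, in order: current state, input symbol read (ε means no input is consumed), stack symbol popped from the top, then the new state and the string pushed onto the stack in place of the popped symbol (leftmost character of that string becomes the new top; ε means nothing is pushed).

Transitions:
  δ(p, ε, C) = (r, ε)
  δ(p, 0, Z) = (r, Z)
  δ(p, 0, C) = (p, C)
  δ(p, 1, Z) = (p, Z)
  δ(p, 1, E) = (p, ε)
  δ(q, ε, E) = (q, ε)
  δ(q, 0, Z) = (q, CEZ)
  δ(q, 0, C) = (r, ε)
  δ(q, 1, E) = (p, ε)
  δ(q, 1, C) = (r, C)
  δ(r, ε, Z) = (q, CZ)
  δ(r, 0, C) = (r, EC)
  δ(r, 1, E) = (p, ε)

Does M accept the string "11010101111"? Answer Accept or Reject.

Reject

No computation consumes all input and reaches a final state.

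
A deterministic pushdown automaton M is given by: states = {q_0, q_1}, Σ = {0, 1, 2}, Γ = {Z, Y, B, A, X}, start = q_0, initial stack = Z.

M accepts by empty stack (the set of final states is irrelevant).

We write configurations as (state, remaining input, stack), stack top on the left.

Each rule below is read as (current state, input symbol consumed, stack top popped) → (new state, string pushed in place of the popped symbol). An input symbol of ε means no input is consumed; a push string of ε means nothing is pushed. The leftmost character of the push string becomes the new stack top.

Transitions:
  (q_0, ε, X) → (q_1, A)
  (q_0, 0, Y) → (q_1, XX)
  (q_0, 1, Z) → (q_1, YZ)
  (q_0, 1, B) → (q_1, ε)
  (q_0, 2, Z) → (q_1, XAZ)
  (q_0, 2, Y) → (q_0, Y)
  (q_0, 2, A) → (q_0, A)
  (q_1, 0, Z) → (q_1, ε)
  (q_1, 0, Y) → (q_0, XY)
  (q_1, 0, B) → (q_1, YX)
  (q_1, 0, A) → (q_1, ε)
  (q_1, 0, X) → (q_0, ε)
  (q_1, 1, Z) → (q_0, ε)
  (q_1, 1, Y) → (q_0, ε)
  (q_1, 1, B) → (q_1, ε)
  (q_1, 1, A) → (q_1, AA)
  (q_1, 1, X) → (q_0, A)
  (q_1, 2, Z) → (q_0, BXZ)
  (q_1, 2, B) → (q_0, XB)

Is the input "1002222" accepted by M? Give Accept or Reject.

Reject

(q_0, 1002222, Z)
  read 1, top Z: go to q_1, push YZ → (q_1, 002222, YZ)
  read 0, top Y: go to q_0, push XY → (q_0, 02222, XYZ)
  ε-move, top X: go to q_1, push A → (q_1, 02222, AYZ)
  read 0, top A: go to q_1, push ε → (q_1, 2222, YZ)
No transition applies at (q_1, 2222, YZ); input not fully consumed.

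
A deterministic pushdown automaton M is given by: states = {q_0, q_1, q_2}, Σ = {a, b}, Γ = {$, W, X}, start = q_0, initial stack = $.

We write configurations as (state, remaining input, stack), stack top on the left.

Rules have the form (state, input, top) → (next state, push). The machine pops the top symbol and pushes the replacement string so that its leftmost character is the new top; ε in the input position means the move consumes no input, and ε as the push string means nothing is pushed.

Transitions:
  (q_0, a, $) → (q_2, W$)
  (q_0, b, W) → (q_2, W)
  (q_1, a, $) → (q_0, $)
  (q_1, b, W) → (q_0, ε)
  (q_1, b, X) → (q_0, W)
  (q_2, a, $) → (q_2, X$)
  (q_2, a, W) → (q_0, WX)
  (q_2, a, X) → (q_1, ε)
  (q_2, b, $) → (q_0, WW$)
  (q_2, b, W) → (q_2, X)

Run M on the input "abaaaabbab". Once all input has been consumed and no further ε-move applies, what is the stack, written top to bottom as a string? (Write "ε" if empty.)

W$

(q_0, abaaaabbab, $)
  read a, top $: go to q_2, push W$ → (q_2, baaaabbab, W$)
  read b, top W: go to q_2, push X → (q_2, aaaabbab, X$)
  read a, top X: go to q_1, push ε → (q_1, aaabbab, $)
  read a, top $: go to q_0, push $ → (q_0, aabbab, $)
  read a, top $: go to q_2, push W$ → (q_2, abbab, W$)
  read a, top W: go to q_0, push WX → (q_0, bbab, WX$)
  read b, top W: go to q_2, push W → (q_2, bab, WX$)
  read b, top W: go to q_2, push X → (q_2, ab, XX$)
  read a, top X: go to q_1, push ε → (q_1, b, X$)
  read b, top X: go to q_0, push W → (q_0, ε, W$)
All input consumed in state q_0 with stack W$.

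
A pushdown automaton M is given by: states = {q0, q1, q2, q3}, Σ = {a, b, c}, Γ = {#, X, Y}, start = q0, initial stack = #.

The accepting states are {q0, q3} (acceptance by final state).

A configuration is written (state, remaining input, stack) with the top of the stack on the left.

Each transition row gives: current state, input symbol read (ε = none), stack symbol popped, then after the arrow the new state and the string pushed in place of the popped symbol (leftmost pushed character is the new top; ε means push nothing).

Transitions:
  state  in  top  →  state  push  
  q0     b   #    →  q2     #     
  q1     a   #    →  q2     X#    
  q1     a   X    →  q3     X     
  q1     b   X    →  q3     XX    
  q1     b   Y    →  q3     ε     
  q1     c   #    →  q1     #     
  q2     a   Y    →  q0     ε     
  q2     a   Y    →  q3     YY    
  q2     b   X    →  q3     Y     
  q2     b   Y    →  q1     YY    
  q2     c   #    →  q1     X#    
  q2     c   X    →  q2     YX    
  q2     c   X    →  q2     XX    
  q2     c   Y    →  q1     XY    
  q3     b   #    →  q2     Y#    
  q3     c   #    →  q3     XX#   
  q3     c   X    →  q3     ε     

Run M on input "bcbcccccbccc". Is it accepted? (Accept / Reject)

No computation consumes all input and reaches a final state.

Reject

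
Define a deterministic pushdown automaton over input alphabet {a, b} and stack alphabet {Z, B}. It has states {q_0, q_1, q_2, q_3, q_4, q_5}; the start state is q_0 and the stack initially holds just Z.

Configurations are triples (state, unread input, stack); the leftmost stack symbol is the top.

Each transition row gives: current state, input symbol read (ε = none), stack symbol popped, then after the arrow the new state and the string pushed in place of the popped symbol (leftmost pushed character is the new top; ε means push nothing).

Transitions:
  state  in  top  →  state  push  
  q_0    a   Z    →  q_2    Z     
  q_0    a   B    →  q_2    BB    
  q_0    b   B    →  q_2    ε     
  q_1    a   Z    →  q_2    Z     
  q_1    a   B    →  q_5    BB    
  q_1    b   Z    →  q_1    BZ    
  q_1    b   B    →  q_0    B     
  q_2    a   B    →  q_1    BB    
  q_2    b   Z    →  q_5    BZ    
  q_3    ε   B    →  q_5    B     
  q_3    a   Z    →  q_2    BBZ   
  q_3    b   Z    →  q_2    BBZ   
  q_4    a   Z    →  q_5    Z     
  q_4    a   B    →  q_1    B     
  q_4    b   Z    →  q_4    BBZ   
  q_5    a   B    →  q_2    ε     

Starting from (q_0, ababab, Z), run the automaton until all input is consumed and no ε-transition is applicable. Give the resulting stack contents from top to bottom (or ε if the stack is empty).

(q_0, ababab, Z) ⊢ (q_2, babab, Z) ⊢ (q_5, abab, BZ) ⊢ (q_2, bab, Z) ⊢ (q_5, ab, BZ) ⊢ (q_2, b, Z) ⊢ (q_5, ε, BZ)
All input consumed in state q_5 with stack BZ.

BZ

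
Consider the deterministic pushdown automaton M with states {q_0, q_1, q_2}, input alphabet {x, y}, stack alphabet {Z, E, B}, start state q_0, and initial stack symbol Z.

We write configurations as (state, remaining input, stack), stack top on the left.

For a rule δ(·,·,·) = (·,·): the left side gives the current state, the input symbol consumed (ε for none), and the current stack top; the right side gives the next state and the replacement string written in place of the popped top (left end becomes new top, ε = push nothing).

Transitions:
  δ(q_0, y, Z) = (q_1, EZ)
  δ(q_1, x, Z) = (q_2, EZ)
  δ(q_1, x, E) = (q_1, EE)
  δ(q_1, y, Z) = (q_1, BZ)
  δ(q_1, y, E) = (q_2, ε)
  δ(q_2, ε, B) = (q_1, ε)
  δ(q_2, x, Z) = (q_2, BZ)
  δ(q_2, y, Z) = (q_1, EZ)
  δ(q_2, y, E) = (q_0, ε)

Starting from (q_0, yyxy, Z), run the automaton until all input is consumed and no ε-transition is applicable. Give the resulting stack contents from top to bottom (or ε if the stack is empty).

BZ

(q_0, yyxy, Z) ⊢ (q_1, yxy, EZ) ⊢ (q_2, xy, Z) ⊢ (q_2, y, BZ) ⊢ (q_1, y, Z) ⊢ (q_1, ε, BZ)
All input consumed in state q_1 with stack BZ.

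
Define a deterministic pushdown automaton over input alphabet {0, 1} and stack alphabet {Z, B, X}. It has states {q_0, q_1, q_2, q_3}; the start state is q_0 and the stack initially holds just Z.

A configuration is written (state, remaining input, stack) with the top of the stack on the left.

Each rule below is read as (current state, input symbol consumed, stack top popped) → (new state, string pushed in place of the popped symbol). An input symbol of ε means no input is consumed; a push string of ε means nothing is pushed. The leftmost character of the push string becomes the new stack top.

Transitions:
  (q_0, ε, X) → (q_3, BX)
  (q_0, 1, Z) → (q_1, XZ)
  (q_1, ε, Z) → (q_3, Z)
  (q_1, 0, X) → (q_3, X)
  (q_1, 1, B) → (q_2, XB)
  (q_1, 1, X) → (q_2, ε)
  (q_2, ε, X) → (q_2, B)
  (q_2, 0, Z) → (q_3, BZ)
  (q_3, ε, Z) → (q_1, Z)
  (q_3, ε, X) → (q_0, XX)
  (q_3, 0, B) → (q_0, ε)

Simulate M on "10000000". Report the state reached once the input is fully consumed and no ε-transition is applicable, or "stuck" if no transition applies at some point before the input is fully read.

q_3

(q_0, 10000000, Z)
  read 1, top Z: go to q_1, push XZ → (q_1, 0000000, XZ)
  read 0, top X: go to q_3, push X → (q_3, 000000, XZ)
  ε-move, top X: go to q_0, push XX → (q_0, 000000, XXZ)
  ε-move, top X: go to q_3, push BX → (q_3, 000000, BXXZ)
  read 0, top B: go to q_0, push ε → (q_0, 00000, XXZ)
  ε-move, top X: go to q_3, push BX → (q_3, 00000, BXXZ)
  read 0, top B: go to q_0, push ε → (q_0, 0000, XXZ)
  ε-move, top X: go to q_3, push BX → (q_3, 0000, BXXZ)
  read 0, top B: go to q_0, push ε → (q_0, 000, XXZ)
  ε-move, top X: go to q_3, push BX → (q_3, 000, BXXZ)
  read 0, top B: go to q_0, push ε → (q_0, 00, XXZ)
  ε-move, top X: go to q_3, push BX → (q_3, 00, BXXZ)
  read 0, top B: go to q_0, push ε → (q_0, 0, XXZ)
  ε-move, top X: go to q_3, push BX → (q_3, 0, BXXZ)
  read 0, top B: go to q_0, push ε → (q_0, ε, XXZ)
  ε-move, top X: go to q_3, push BX → (q_3, ε, BXXZ)
All input consumed; M is in state q_3.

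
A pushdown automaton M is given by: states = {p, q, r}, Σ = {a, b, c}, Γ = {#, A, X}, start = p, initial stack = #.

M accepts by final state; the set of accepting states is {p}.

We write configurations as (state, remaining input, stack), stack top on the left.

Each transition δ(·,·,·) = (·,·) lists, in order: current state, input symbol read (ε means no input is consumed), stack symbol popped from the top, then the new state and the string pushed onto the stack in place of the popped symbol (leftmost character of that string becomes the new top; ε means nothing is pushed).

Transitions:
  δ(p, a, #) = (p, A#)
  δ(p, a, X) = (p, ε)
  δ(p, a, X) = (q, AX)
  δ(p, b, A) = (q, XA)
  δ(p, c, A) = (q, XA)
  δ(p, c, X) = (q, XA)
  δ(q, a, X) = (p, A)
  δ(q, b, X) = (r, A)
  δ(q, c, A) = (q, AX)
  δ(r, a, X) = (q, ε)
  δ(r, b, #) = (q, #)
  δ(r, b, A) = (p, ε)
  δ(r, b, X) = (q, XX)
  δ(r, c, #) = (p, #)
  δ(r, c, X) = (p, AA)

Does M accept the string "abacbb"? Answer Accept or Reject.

Accept

One accepting computation: (p, abacbb, #) ⊢ (p, bacbb, A#) ⊢ (q, acbb, XA#) ⊢ (p, cbb, AA#) ⊢ (q, bb, XAA#) ⊢ (r, b, AAA#) ⊢ (p, ε, AA#)
All input consumed and state p ∈ F.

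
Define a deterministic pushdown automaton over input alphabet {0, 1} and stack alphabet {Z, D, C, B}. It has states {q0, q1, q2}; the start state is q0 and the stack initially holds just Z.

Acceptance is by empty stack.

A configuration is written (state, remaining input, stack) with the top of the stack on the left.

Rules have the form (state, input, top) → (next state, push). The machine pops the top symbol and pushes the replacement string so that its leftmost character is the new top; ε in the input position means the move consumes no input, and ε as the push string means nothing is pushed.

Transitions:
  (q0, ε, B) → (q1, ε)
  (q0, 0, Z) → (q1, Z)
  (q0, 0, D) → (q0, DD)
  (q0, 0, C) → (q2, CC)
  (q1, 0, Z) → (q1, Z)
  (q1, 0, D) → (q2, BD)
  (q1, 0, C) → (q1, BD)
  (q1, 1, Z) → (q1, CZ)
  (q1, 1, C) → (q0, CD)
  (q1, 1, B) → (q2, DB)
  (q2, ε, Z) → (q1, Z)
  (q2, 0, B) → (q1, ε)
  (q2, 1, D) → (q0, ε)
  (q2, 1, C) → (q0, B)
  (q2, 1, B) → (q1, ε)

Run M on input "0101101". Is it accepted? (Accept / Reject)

Reject

(q0, 0101101, Z)
  read 0, top Z: go to q1, push Z → (q1, 101101, Z)
  read 1, top Z: go to q1, push CZ → (q1, 01101, CZ)
  read 0, top C: go to q1, push BD → (q1, 1101, BDZ)
  read 1, top B: go to q2, push DB → (q2, 101, DBDZ)
  read 1, top D: go to q0, push ε → (q0, 01, BDZ)
  ε-move, top B: go to q1, push ε → (q1, 01, DZ)
  read 0, top D: go to q2, push BD → (q2, 1, BDZ)
  read 1, top B: go to q1, push ε → (q1, ε, DZ)
All input consumed; stack is DZ, not empty, and no further ε-move applies.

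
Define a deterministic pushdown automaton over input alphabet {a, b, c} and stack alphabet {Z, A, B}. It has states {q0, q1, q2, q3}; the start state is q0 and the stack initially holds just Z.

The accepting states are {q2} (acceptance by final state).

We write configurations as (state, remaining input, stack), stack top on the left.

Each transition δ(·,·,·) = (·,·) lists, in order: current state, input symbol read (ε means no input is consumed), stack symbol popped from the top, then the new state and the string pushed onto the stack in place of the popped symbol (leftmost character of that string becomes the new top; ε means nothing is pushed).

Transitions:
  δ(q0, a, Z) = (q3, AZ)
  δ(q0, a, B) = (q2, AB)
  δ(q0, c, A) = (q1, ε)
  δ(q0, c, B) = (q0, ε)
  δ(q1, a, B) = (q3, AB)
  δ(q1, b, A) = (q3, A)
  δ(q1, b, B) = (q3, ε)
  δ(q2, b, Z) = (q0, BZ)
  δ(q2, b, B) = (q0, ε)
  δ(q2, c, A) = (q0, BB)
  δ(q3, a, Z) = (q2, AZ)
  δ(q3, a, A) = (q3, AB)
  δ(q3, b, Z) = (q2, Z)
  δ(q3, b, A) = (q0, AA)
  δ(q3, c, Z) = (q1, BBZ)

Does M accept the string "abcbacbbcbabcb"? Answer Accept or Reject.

Reject

(q0, abcbacbbcbabcb, Z)
  read a, top Z: go to q3, push AZ → (q3, bcbacbbcbabcb, AZ)
  read b, top A: go to q0, push AA → (q0, cbacbbcbabcb, AAZ)
  read c, top A: go to q1, push ε → (q1, bacbbcbabcb, AZ)
  read b, top A: go to q3, push A → (q3, acbbcbabcb, AZ)
  read a, top A: go to q3, push AB → (q3, cbbcbabcb, ABZ)
No transition applies at (q3, cbbcbabcb, ABZ); input not fully consumed.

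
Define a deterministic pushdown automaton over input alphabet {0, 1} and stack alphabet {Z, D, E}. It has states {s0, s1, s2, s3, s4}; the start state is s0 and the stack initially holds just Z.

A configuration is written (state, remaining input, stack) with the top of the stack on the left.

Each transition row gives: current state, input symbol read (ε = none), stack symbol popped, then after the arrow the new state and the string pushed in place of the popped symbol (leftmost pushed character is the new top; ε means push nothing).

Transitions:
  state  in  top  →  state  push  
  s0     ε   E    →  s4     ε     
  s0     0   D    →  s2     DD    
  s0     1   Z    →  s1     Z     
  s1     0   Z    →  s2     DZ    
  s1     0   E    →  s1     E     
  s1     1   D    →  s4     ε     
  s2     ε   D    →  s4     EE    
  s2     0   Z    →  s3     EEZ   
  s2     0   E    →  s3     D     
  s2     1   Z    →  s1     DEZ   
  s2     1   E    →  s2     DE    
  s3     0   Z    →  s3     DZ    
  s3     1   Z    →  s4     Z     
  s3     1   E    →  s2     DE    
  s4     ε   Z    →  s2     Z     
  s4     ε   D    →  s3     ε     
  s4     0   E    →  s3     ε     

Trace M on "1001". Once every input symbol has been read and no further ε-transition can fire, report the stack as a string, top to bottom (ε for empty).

(s0, 1001, Z)
  read 1, top Z: go to s1, push Z → (s1, 001, Z)
  read 0, top Z: go to s2, push DZ → (s2, 01, DZ)
  ε-move, top D: go to s4, push EE → (s4, 01, EEZ)
  read 0, top E: go to s3, push ε → (s3, 1, EZ)
  read 1, top E: go to s2, push DE → (s2, ε, DEZ)
  ε-move, top D: go to s4, push EE → (s4, ε, EEEZ)
All input consumed in state s4 with stack EEEZ.

EEEZ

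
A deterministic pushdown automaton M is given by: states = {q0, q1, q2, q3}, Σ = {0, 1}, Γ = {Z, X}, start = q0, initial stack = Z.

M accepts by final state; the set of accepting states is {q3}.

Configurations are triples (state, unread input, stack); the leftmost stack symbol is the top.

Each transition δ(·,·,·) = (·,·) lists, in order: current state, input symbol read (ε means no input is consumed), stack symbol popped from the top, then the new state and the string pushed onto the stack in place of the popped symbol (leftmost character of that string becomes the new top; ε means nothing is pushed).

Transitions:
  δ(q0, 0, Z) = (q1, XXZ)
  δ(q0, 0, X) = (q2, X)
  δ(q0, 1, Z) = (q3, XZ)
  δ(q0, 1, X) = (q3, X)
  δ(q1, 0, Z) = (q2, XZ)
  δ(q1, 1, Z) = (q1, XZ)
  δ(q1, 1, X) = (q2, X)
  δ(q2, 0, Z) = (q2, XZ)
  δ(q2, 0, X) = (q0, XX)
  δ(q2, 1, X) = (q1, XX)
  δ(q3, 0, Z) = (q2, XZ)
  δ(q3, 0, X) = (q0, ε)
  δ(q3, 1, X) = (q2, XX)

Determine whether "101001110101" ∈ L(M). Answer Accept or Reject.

Accept

(q0, 101001110101, Z) ⊢ (q3, 01001110101, XZ) ⊢ (q0, 1001110101, Z) ⊢ (q3, 001110101, XZ) ⊢ (q0, 01110101, Z) ⊢ (q1, 1110101, XXZ) ⊢ (q2, 110101, XXZ) ⊢ (q1, 10101, XXXZ) ⊢ (q2, 0101, XXXZ) ⊢ (q0, 101, XXXXZ) ⊢ (q3, 01, XXXXZ) ⊢ (q0, 1, XXXZ) ⊢ (q3, ε, XXXZ)
All input consumed; state q3 ∈ F.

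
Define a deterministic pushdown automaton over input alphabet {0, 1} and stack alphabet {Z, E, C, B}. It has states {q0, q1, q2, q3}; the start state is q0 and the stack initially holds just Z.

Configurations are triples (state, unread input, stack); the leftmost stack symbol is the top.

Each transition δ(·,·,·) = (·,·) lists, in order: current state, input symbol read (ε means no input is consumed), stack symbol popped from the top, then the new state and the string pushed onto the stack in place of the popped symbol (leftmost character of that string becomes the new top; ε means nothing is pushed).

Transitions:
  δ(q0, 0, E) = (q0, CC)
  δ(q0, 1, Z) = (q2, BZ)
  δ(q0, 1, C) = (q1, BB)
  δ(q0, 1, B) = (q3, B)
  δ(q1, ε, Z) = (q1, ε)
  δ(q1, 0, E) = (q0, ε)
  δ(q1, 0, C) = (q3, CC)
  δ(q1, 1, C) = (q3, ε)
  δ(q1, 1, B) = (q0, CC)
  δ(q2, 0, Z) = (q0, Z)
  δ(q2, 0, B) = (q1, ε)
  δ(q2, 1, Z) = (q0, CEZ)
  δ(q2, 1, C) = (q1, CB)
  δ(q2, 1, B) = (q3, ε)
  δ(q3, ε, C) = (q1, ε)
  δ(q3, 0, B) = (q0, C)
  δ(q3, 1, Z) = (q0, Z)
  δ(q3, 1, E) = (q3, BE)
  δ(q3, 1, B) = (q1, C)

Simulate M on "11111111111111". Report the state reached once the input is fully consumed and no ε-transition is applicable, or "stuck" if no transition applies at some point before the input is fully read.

q3

(q0, 11111111111111, Z) ⊢ (q2, 1111111111111, BZ) ⊢ (q3, 111111111111, Z) ⊢ (q0, 11111111111, Z) ⊢ (q2, 1111111111, BZ) ⊢ (q3, 111111111, Z) ⊢ (q0, 11111111, Z) ⊢ (q2, 1111111, BZ) ⊢ (q3, 111111, Z) ⊢ (q0, 11111, Z) ⊢ (q2, 1111, BZ) ⊢ (q3, 111, Z) ⊢ (q0, 11, Z) ⊢ (q2, 1, BZ) ⊢ (q3, ε, Z)
All input consumed; M is in state q3.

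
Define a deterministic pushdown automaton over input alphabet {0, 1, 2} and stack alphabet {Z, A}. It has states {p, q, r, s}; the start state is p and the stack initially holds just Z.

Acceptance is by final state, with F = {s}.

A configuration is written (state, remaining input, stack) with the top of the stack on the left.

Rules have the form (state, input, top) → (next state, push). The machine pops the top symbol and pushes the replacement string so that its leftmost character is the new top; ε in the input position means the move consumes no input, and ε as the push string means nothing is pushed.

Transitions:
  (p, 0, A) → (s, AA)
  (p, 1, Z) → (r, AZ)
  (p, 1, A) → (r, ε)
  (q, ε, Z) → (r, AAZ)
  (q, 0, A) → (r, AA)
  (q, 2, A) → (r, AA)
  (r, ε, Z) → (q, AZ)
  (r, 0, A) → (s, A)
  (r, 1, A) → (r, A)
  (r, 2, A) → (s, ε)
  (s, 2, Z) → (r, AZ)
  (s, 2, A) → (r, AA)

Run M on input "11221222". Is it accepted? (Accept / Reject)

(p, 11221222, Z) ⊢ (r, 1221222, AZ) ⊢ (r, 221222, AZ) ⊢ (s, 21222, Z) ⊢ (r, 1222, AZ) ⊢ (r, 222, AZ) ⊢ (s, 22, Z) ⊢ (r, 2, AZ) ⊢ (s, ε, Z)
All input consumed; state s ∈ F.

Accept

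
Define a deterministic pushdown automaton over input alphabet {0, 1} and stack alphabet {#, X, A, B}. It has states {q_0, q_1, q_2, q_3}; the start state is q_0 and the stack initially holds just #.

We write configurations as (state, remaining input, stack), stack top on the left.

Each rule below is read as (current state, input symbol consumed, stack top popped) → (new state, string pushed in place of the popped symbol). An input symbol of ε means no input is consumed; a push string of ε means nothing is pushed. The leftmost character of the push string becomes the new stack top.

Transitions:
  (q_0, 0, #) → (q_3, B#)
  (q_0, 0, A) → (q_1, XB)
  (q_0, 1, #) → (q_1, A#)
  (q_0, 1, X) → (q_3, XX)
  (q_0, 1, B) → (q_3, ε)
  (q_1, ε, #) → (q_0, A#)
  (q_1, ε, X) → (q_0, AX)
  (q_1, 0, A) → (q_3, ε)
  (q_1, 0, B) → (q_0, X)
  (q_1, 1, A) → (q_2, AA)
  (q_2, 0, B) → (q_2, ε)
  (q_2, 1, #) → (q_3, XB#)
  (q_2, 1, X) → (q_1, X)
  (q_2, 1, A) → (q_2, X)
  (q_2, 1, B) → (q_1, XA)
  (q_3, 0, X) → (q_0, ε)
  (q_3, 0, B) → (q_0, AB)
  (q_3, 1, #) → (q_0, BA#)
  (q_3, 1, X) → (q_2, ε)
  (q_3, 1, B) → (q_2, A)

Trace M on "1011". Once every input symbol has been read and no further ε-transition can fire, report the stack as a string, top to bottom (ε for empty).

(q_0, 1011, #)
  read 1, top #: go to q_1, push A# → (q_1, 011, A#)
  read 0, top A: go to q_3, push ε → (q_3, 11, #)
  read 1, top #: go to q_0, push BA# → (q_0, 1, BA#)
  read 1, top B: go to q_3, push ε → (q_3, ε, A#)
All input consumed in state q_3 with stack A#.

A#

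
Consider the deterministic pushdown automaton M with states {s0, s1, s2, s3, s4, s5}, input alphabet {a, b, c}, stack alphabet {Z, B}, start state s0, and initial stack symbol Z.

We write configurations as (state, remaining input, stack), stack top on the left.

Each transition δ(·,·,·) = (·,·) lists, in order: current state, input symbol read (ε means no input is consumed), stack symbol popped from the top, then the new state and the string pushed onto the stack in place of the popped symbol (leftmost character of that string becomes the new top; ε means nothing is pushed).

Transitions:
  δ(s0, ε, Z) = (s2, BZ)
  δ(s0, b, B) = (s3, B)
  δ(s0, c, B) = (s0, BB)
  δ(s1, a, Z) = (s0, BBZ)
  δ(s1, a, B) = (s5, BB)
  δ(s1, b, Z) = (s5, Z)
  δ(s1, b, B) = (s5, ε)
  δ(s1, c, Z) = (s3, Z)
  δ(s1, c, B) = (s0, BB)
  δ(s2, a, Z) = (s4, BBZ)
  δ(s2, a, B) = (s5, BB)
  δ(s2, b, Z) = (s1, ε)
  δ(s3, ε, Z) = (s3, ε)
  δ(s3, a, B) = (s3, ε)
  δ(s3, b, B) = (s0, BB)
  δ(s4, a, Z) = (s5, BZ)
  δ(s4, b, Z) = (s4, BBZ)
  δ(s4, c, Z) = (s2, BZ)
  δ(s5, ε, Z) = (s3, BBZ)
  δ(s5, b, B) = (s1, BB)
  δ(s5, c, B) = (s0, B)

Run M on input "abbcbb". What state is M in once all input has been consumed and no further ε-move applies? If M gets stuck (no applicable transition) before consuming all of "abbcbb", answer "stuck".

(s0, abbcbb, Z) ⊢ (s2, abbcbb, BZ) ⊢ (s5, bbcbb, BBZ) ⊢ (s1, bcbb, BBBZ) ⊢ (s5, cbb, BBZ) ⊢ (s0, bb, BBZ) ⊢ (s3, b, BBZ) ⊢ (s0, ε, BBBZ)
All input consumed; M is in state s0.

s0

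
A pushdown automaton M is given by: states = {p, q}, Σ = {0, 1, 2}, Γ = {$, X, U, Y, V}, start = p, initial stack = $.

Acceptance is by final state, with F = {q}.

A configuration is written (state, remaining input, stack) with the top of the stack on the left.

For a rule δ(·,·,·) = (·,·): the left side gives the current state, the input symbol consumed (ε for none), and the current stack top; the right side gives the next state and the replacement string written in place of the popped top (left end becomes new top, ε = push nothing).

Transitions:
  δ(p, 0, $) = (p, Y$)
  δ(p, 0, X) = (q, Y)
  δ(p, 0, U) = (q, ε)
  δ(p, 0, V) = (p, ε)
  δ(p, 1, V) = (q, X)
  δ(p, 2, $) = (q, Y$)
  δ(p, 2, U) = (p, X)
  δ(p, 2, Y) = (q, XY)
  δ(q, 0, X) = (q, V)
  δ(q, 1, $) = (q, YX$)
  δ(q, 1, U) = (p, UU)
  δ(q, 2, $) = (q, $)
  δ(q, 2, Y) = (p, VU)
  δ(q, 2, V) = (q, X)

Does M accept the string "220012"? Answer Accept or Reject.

Reject

No computation consumes all input and reaches a final state.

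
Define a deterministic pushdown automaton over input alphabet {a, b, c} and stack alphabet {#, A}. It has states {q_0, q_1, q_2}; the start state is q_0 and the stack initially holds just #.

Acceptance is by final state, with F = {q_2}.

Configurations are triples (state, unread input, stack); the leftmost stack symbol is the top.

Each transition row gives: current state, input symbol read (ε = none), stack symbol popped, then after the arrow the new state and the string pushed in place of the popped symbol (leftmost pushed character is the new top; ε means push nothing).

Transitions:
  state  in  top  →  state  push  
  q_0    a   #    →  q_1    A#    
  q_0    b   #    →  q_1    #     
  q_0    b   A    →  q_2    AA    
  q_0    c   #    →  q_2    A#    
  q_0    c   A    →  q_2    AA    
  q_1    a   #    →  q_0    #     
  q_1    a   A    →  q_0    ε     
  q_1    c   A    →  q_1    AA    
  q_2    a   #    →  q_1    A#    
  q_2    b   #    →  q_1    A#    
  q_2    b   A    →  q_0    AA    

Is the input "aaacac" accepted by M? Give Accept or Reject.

(q_0, aaacac, #)
  read a, top #: go to q_1, push A# → (q_1, aacac, A#)
  read a, top A: go to q_0, push ε → (q_0, acac, #)
  read a, top #: go to q_1, push A# → (q_1, cac, A#)
  read c, top A: go to q_1, push AA → (q_1, ac, AA#)
  read a, top A: go to q_0, push ε → (q_0, c, A#)
  read c, top A: go to q_2, push AA → (q_2, ε, AA#)
All input consumed; state q_2 ∈ F.

Accept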